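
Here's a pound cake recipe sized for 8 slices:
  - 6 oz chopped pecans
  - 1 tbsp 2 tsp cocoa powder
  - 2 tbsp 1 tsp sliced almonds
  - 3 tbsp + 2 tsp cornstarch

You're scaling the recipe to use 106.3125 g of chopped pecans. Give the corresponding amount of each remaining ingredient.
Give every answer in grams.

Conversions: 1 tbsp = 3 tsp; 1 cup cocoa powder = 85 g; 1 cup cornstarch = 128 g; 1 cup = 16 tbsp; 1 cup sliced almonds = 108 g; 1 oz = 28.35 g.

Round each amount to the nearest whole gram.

The original recipe has 170.1 g of chopped pecans, so the scaling factor is 106.3125 ÷ 170.1 = 5/8 = 0.625.
cocoa powder: (1 tbsp + 2 tsp = 5/3 tbsp) × 5/8 ÷ 16 tbsp/cup × 85 g/cup ≈ 6 g
sliced almonds: (2 tbsp + 1 tsp = 7/3 tbsp) × 5/8 ÷ 16 tbsp/cup × 108 g/cup ≈ 10 g
cornstarch: (3 tbsp + 2 tsp = 11/3 tbsp) × 5/8 ÷ 16 tbsp/cup × 128 g/cup ≈ 18 g

cocoa powder: 6 g; sliced almonds: 10 g; cornstarch: 18 g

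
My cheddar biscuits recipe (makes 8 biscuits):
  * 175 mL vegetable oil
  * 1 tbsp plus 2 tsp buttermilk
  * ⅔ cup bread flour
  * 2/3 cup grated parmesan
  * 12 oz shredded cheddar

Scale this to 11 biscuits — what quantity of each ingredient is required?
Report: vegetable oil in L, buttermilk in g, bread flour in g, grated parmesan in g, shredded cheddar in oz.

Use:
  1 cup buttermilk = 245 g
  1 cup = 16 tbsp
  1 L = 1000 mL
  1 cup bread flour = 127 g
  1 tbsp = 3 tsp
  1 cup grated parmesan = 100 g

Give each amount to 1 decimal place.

Scaling factor: 11/8 = 1.375.
vegetable oil: 175 mL × 11/8 ÷ 1000 mL/L ≈ 0.2 L
buttermilk: (1 tbsp + 2 tsp = 5/3 tbsp) × 11/8 ÷ 16 tbsp/cup × 245 g/cup ≈ 35.1 g
bread flour: 2/3 cup × 11/8 × 127 g/cup ≈ 116.4 g
grated parmesan: 2/3 cup × 11/8 × 100 g/cup ≈ 91.7 g
shredded cheddar: 12 oz × 11/8 = 16.5 oz

vegetable oil: 0.2 L; buttermilk: 35.1 g; bread flour: 116.4 g; grated parmesan: 91.7 g; shredded cheddar: 16.5 oz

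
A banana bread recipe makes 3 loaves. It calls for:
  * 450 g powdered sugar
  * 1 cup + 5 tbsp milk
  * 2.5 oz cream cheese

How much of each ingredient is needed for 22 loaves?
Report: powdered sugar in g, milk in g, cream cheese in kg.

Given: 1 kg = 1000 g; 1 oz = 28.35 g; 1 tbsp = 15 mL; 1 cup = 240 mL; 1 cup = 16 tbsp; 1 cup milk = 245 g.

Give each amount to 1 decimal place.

Scaling factor: 22/3.
powdered sugar: 450 g × 22/3 = 3300.0 g
milk: (1 cup + 5 tbsp = 1.3125 cup) × 22/3 × 245 g/cup ≈ 2358.1 g
cream cheese: 2.5 oz × 22/3 × 28.35 g/oz ÷ 1000 g/kg ≈ 0.5 kg

powdered sugar: 3300.0 g; milk: 2358.1 g; cream cheese: 0.5 kg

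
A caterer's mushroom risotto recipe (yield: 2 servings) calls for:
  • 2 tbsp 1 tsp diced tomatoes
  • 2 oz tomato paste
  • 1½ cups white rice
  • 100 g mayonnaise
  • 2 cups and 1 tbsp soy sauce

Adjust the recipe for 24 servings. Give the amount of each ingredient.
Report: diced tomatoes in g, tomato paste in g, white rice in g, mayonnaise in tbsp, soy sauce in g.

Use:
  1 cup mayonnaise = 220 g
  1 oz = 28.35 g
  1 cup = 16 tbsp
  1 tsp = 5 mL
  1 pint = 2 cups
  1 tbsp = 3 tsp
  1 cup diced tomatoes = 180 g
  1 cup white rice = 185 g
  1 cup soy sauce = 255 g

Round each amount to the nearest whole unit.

Scaling factor: 24/2 = 12.
diced tomatoes: (2 tbsp + 1 tsp = 7/3 tbsp) × 12 ÷ 16 tbsp/cup × 180 g/cup = 315 g
tomato paste: 2 oz × 12 × 28.35 g/oz ≈ 680 g
white rice: 1.5 cup × 12 × 185 g/cup = 3330 g
mayonnaise: 100 g × 12 ÷ 220 g/cup × 16 tbsp/cup ≈ 87 tbsp
soy sauce: (2 cup + 1 tbsp = 2.0625 cup) × 12 × 255 g/cup ≈ 6311 g

diced tomatoes: 315 g; tomato paste: 680 g; white rice: 3330 g; mayonnaise: 87 tbsp; soy sauce: 6311 g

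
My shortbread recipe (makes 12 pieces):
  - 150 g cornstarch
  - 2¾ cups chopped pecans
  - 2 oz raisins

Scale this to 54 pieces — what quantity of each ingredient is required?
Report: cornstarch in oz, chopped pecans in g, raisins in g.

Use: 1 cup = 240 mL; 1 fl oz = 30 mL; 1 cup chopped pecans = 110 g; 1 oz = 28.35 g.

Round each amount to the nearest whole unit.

Scaling factor: 54/12 = 9/2 = 4.5.
cornstarch: 150 g × 9/2 ÷ 28.35 g/oz ≈ 24 oz
chopped pecans: 2.75 cup × 9/2 × 110 g/cup ≈ 1361 g
raisins: 2 oz × 9/2 × 28.35 g/oz ≈ 255 g

cornstarch: 24 oz; chopped pecans: 1361 g; raisins: 255 g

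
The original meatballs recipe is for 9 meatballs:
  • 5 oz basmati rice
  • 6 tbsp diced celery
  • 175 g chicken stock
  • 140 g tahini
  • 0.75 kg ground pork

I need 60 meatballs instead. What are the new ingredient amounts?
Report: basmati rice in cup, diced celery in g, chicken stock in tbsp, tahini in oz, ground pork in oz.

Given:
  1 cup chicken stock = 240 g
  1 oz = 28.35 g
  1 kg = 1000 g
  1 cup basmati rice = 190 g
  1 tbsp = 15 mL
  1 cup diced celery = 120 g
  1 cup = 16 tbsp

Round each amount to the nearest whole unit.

Scaling factor: 60/9 = 20/3.
basmati rice: 5 oz × 20/3 × 28.35 g/oz ÷ 190 g/cup ≈ 5 cup
diced celery: 6 tbsp × 20/3 ÷ 16 tbsp/cup × 120 g/cup = 300 g
chicken stock: 175 g × 20/3 ÷ 240 g/cup × 16 tbsp/cup ≈ 78 tbsp
tahini: 140 g × 20/3 ÷ 28.35 g/oz ≈ 33 oz
ground pork: 0.75 kg × 20/3 × 1000 g/kg ÷ 28.35 g/oz ≈ 176 oz

basmati rice: 5 cup; diced celery: 300 g; chicken stock: 78 tbsp; tahini: 33 oz; ground pork: 176 oz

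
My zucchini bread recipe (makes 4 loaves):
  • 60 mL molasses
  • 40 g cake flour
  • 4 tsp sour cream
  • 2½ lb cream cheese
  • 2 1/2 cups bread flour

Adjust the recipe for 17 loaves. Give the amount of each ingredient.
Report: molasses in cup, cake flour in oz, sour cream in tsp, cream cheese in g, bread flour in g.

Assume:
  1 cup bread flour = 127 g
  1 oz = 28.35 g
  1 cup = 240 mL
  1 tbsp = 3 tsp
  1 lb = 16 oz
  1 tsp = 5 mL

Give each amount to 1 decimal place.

Scaling factor: 17/4 = 4.25.
molasses: 60 mL × 17/4 ÷ 240 mL/cup ≈ 1.1 cup
cake flour: 40 g × 17/4 ÷ 28.35 g/oz ≈ 6.0 oz
sour cream: 4 tsp × 17/4 = 17.0 tsp
cream cheese: 2.5 lb × 17/4 × 16 oz/lb × 28.35 g/oz = 4819.5 g
bread flour: 2.5 cup × 17/4 × 127 g/cup ≈ 1349.4 g

molasses: 1.1 cup; cake flour: 6.0 oz; sour cream: 17.0 tsp; cream cheese: 4819.5 g; bread flour: 1349.4 g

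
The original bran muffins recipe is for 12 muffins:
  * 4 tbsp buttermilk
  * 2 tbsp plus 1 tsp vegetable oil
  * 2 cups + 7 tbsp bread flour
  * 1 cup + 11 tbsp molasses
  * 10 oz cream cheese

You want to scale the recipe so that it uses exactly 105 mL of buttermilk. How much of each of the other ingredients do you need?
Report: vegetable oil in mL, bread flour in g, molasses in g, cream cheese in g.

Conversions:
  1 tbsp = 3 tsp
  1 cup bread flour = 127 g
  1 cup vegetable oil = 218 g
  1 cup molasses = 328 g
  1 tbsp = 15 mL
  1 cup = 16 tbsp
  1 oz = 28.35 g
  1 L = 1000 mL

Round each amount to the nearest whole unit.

vegetable oil: 61 mL; bread flour: 542 g; molasses: 969 g; cream cheese: 496 g

The original recipe has 60 mL of buttermilk, so the scaling factor is 105 ÷ 60 = 7/4 = 1.75.
vegetable oil: (2 tbsp + 1 tsp = 7/3 tbsp) × 7/4 × 15 mL/tbsp ≈ 61 mL
bread flour: (2 cup + 7 tbsp = 2.4375 cup) × 7/4 × 127 g/cup ≈ 542 g
molasses: (1 cup + 11 tbsp = 1.6875 cup) × 7/4 × 328 g/cup ≈ 969 g
cream cheese: 10 oz × 7/4 × 28.35 g/oz ≈ 496 g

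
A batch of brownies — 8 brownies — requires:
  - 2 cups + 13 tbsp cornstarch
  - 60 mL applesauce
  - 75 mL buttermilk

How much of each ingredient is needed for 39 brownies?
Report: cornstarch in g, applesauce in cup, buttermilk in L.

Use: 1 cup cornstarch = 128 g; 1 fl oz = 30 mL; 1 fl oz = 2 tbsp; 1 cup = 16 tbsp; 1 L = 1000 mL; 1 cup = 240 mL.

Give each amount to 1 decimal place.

Scaling factor: 39/8 = 4.875.
cornstarch: (2 cup + 13 tbsp = 2.8125 cup) × 39/8 × 128 g/cup = 1755.0 g
applesauce: 60 mL × 39/8 ÷ 240 mL/cup ≈ 1.2 cup
buttermilk: 75 mL × 39/8 ÷ 1000 mL/L ≈ 0.4 L

cornstarch: 1755.0 g; applesauce: 1.2 cup; buttermilk: 0.4 L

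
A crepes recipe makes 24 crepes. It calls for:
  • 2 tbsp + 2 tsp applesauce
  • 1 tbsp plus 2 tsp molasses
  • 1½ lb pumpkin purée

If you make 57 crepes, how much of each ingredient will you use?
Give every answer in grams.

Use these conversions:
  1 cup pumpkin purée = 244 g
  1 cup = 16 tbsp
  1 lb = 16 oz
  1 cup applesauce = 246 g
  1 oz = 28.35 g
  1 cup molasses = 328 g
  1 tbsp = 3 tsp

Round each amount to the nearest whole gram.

applesauce: 97 g; molasses: 81 g; pumpkin purée: 1616 g

Scaling factor: 57/24 = 19/8 = 2.375.
applesauce: (2 tbsp + 2 tsp = 8/3 tbsp) × 19/8 ÷ 16 tbsp/cup × 246 g/cup ≈ 97 g
molasses: (1 tbsp + 2 tsp = 5/3 tbsp) × 19/8 ÷ 16 tbsp/cup × 328 g/cup ≈ 81 g
pumpkin purée: 1.5 lb × 19/8 × 16 oz/lb × 28.35 g/oz ≈ 1616 g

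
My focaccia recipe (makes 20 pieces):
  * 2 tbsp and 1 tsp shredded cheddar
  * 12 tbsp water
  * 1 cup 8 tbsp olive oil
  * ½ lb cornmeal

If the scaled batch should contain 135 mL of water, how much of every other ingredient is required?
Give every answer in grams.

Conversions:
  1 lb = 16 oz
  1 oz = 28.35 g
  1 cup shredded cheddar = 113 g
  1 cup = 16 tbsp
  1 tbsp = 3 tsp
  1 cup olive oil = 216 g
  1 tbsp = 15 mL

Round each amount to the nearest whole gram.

shredded cheddar: 12 g; olive oil: 243 g; cornmeal: 170 g

The original recipe has 180 mL of water, so the scaling factor is 135 ÷ 180 = 3/4 = 0.75.
shredded cheddar: (2 tbsp + 1 tsp = 7/3 tbsp) × 3/4 ÷ 16 tbsp/cup × 113 g/cup ≈ 12 g
olive oil: (1 cup + 8 tbsp = 1.5 cup) × 3/4 × 216 g/cup = 243 g
cornmeal: 0.5 lb × 3/4 × 16 oz/lb × 28.35 g/oz ≈ 170 g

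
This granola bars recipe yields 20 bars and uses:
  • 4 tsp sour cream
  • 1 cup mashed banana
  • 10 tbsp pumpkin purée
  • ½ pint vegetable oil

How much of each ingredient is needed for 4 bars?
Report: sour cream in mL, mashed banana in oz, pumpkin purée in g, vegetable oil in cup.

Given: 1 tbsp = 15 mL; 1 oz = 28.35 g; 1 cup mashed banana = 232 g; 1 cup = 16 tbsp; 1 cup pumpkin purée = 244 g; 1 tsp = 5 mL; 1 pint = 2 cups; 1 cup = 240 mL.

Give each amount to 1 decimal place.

sour cream: 4.0 mL; mashed banana: 1.6 oz; pumpkin purée: 30.5 g; vegetable oil: 0.2 cup

Scaling factor: 4/20 = 1/5 = 0.2.
sour cream: 4 tsp × 1/5 × 5 mL/tsp = 4.0 mL
mashed banana: 1 cup × 1/5 × 232 g/cup ÷ 28.35 g/oz ≈ 1.6 oz
pumpkin purée: 10 tbsp × 1/5 ÷ 16 tbsp/cup × 244 g/cup = 30.5 g
vegetable oil: 0.5 pint × 1/5 × 2 cup/pint = 0.2 cup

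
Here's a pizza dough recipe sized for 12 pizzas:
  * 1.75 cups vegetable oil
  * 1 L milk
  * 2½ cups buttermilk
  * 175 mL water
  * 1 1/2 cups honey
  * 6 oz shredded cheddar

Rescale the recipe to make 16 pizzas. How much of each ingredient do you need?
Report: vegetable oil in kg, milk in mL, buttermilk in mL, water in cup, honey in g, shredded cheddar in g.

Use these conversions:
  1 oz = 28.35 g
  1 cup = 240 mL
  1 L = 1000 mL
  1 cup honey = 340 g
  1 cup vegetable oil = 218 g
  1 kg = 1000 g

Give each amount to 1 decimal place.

vegetable oil: 0.5 kg; milk: 1333.3 mL; buttermilk: 800.0 mL; water: 1.0 cup; honey: 680.0 g; shredded cheddar: 226.8 g

Scaling factor: 16/12 = 4/3.
vegetable oil: 1.75 cup × 4/3 × 218 g/cup ÷ 1000 g/kg ≈ 0.5 kg
milk: 1 L × 4/3 × 1000 mL/L ≈ 1333.3 mL
buttermilk: 2.5 cup × 4/3 × 240 mL/cup = 800.0 mL
water: 175 mL × 4/3 ÷ 240 mL/cup ≈ 1.0 cup
honey: 1.5 cup × 4/3 × 340 g/cup = 680.0 g
shredded cheddar: 6 oz × 4/3 × 28.35 g/oz = 226.8 g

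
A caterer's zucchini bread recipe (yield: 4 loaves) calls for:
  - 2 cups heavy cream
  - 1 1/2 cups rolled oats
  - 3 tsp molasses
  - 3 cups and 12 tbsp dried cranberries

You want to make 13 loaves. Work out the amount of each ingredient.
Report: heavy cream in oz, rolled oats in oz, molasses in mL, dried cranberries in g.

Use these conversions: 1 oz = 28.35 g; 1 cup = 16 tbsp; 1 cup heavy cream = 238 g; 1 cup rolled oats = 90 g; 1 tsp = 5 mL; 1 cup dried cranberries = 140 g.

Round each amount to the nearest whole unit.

heavy cream: 55 oz; rolled oats: 15 oz; molasses: 49 mL; dried cranberries: 1706 g

Scaling factor: 13/4 = 3.25.
heavy cream: 2 cup × 13/4 × 238 g/cup ÷ 28.35 g/oz ≈ 55 oz
rolled oats: 1.5 cup × 13/4 × 90 g/cup ÷ 28.35 g/oz ≈ 15 oz
molasses: 3 tsp × 13/4 × 5 mL/tsp ≈ 49 mL
dried cranberries: (3 cup + 12 tbsp = 3.75 cup) × 13/4 × 140 g/cup ≈ 1706 g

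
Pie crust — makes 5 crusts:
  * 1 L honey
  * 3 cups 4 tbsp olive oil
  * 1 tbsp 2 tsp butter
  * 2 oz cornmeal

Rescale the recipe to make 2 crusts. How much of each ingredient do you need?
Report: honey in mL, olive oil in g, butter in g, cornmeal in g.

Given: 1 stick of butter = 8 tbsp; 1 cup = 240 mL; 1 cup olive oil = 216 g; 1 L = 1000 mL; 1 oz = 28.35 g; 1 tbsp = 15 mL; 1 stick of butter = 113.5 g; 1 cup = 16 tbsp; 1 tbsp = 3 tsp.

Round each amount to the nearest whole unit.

honey: 400 mL; olive oil: 281 g; butter: 9 g; cornmeal: 23 g

Scaling factor: 2/5 = 0.4.
honey: 1 L × 2/5 × 1000 mL/L = 400 mL
olive oil: (3 cup + 4 tbsp = 3.25 cup) × 2/5 × 216 g/cup ≈ 281 g
butter: (1 tbsp + 2 tsp = 5/3 tbsp) × 2/5 ÷ 8 tbsp/stick × 113.5 g/stick ≈ 9 g
cornmeal: 2 oz × 2/5 × 28.35 g/oz ≈ 23 g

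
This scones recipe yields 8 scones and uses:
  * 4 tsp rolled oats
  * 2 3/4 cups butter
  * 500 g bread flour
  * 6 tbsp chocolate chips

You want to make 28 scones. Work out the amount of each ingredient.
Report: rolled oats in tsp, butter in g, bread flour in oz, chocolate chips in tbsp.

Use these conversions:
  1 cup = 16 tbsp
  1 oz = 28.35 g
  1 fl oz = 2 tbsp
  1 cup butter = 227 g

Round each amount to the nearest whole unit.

rolled oats: 14 tsp; butter: 2185 g; bread flour: 62 oz; chocolate chips: 21 tbsp

Scaling factor: 28/8 = 7/2 = 3.5.
rolled oats: 4 tsp × 7/2 = 14 tsp
butter: 2.75 cup × 7/2 × 227 g/cup ≈ 2185 g
bread flour: 500 g × 7/2 ÷ 28.35 g/oz ≈ 62 oz
chocolate chips: 6 tbsp × 7/2 = 21 tbsp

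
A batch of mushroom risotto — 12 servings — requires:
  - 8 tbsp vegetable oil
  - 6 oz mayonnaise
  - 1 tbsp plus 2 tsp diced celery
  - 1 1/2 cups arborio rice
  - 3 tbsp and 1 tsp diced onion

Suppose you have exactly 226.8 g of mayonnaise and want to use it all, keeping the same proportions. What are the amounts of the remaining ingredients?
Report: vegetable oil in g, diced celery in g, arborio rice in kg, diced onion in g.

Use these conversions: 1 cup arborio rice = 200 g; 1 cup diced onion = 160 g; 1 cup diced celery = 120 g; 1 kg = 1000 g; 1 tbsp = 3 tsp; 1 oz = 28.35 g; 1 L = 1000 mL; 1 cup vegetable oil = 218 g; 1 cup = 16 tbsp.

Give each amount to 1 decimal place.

vegetable oil: 145.3 g; diced celery: 16.7 g; arborio rice: 0.4 kg; diced onion: 44.4 g

The original recipe has 170.1 g of mayonnaise, so the scaling factor is 226.8 ÷ 170.1 = 4/3.
vegetable oil: 8 tbsp × 4/3 ÷ 16 tbsp/cup × 218 g/cup ≈ 145.3 g
diced celery: (1 tbsp + 2 tsp = 5/3 tbsp) × 4/3 ÷ 16 tbsp/cup × 120 g/cup ≈ 16.7 g
arborio rice: 1.5 cup × 4/3 × 200 g/cup ÷ 1000 g/kg = 0.4 kg
diced onion: (3 tbsp + 1 tsp = 10/3 tbsp) × 4/3 ÷ 16 tbsp/cup × 160 g/cup ≈ 44.4 g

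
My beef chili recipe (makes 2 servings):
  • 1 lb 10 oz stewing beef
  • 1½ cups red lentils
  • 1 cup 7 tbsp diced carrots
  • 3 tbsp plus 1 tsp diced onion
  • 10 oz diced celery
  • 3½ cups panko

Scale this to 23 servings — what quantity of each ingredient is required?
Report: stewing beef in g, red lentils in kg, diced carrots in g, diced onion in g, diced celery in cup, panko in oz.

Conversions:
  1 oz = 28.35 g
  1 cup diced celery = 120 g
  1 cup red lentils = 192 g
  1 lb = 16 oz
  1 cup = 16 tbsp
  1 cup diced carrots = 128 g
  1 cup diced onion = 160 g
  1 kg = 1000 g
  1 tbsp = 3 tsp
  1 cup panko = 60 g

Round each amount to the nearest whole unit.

stewing beef: 8477 g; red lentils: 3 kg; diced carrots: 2116 g; diced onion: 383 g; diced celery: 27 cup; panko: 85 oz

Scaling factor: 23/2 = 11.5.
stewing beef: (1 lb + 10 oz = 1.625 lb) × 23/2 × 16 oz/lb × 28.35 g/oz ≈ 8477 g
red lentils: 1.5 cup × 23/2 × 192 g/cup ÷ 1000 g/kg ≈ 3 kg
diced carrots: (1 cup + 7 tbsp = 1.4375 cup) × 23/2 × 128 g/cup = 2116 g
diced onion: (3 tbsp + 1 tsp = 10/3 tbsp) × 23/2 ÷ 16 tbsp/cup × 160 g/cup ≈ 383 g
diced celery: 10 oz × 23/2 × 28.35 g/oz ÷ 120 g/cup ≈ 27 cup
panko: 3.5 cup × 23/2 × 60 g/cup ÷ 28.35 g/oz ≈ 85 oz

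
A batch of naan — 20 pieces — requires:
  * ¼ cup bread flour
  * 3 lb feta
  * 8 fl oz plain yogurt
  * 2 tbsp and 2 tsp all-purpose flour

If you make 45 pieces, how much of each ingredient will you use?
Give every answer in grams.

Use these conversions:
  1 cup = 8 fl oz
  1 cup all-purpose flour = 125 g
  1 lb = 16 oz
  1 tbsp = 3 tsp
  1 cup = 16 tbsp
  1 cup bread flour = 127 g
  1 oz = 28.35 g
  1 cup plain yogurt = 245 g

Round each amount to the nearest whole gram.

bread flour: 71 g; feta: 3062 g; plain yogurt: 551 g; all-purpose flour: 47 g

Scaling factor: 45/20 = 9/4 = 2.25.
bread flour: 0.25 cup × 9/4 × 127 g/cup ≈ 71 g
feta: 3 lb × 9/4 × 16 oz/lb × 28.35 g/oz ≈ 3062 g
plain yogurt: 8 fl oz × 9/4 ÷ 8 fl oz/cup × 245 g/cup ≈ 551 g
all-purpose flour: (2 tbsp + 2 tsp = 8/3 tbsp) × 9/4 ÷ 16 tbsp/cup × 125 g/cup ≈ 47 g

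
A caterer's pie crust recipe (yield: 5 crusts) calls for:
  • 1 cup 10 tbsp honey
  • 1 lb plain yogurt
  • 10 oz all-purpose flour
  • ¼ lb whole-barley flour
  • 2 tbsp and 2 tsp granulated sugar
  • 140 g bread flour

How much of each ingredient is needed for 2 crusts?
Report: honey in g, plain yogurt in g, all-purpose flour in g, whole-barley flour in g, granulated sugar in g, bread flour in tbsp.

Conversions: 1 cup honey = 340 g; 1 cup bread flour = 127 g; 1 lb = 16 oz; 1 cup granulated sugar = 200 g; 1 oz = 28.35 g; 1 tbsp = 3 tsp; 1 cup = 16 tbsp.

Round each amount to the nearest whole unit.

Scaling factor: 2/5 = 0.4.
honey: (1 cup + 10 tbsp = 1.625 cup) × 2/5 × 340 g/cup = 221 g
plain yogurt: 1 lb × 2/5 × 16 oz/lb × 28.35 g/oz ≈ 181 g
all-purpose flour: 10 oz × 2/5 × 28.35 g/oz ≈ 113 g
whole-barley flour: 0.25 lb × 2/5 × 16 oz/lb × 28.35 g/oz ≈ 45 g
granulated sugar: (2 tbsp + 2 tsp = 8/3 tbsp) × 2/5 ÷ 16 tbsp/cup × 200 g/cup ≈ 13 g
bread flour: 140 g × 2/5 ÷ 127 g/cup × 16 tbsp/cup ≈ 7 tbsp

honey: 221 g; plain yogurt: 181 g; all-purpose flour: 113 g; whole-barley flour: 45 g; granulated sugar: 13 g; bread flour: 7 tbsp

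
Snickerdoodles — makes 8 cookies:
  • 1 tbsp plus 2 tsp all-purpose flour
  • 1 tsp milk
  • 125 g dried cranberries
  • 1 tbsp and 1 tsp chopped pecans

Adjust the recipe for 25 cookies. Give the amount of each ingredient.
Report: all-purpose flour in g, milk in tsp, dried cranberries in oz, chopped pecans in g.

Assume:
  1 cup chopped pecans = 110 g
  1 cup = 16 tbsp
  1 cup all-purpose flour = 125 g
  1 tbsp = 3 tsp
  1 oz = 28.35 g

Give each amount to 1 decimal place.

all-purpose flour: 40.7 g; milk: 3.1 tsp; dried cranberries: 13.8 oz; chopped pecans: 28.6 g

Scaling factor: 25/8 = 3.125.
all-purpose flour: (1 tbsp + 2 tsp = 5/3 tbsp) × 25/8 ÷ 16 tbsp/cup × 125 g/cup ≈ 40.7 g
milk: 1 tsp × 25/8 ≈ 3.1 tsp
dried cranberries: 125 g × 25/8 ÷ 28.35 g/oz ≈ 13.8 oz
chopped pecans: (1 tbsp + 1 tsp = 4/3 tbsp) × 25/8 ÷ 16 tbsp/cup × 110 g/cup ≈ 28.6 g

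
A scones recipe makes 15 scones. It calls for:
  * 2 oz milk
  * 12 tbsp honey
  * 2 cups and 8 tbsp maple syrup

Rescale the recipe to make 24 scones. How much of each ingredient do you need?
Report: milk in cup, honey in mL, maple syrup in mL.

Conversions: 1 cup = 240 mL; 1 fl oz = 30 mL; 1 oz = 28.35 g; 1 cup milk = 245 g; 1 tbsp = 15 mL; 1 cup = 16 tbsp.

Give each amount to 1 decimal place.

Scaling factor: 24/15 = 8/5 = 1.6.
milk: 2 oz × 8/5 × 28.35 g/oz ÷ 245 g/cup ≈ 0.4 cup
honey: 12 tbsp × 8/5 × 15 mL/tbsp = 288.0 mL
maple syrup: (2 cup + 8 tbsp = 2.5 cup) × 8/5 × 240 mL/cup = 960.0 mL

milk: 0.4 cup; honey: 288.0 mL; maple syrup: 960.0 mL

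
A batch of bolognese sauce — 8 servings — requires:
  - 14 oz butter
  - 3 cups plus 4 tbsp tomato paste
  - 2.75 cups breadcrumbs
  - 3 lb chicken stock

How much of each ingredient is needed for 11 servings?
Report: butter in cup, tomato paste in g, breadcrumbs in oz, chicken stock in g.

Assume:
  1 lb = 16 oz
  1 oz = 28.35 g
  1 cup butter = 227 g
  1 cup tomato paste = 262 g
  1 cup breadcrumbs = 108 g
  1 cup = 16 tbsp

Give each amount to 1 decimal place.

butter: 2.4 cup; tomato paste: 1170.8 g; breadcrumbs: 14.4 oz; chicken stock: 1871.1 g

Scaling factor: 11/8 = 1.375.
butter: 14 oz × 11/8 × 28.35 g/oz ÷ 227 g/cup ≈ 2.4 cup
tomato paste: (3 cup + 4 tbsp = 3.25 cup) × 11/8 × 262 g/cup ≈ 1170.8 g
breadcrumbs: 2.75 cup × 11/8 × 108 g/cup ÷ 28.35 g/oz ≈ 14.4 oz
chicken stock: 3 lb × 11/8 × 16 oz/lb × 28.35 g/oz = 1871.1 g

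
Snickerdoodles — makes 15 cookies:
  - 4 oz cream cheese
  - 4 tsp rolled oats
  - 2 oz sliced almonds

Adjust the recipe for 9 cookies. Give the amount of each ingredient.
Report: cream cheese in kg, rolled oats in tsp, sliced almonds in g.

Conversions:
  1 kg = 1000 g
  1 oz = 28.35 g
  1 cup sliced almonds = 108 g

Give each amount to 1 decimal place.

Scaling factor: 9/15 = 3/5 = 0.6.
cream cheese: 4 oz × 3/5 × 28.35 g/oz ÷ 1000 g/kg ≈ 0.1 kg
rolled oats: 4 tsp × 3/5 = 2.4 tsp
sliced almonds: 2 oz × 3/5 × 28.35 g/oz ≈ 34.0 g

cream cheese: 0.1 kg; rolled oats: 2.4 tsp; sliced almonds: 34.0 g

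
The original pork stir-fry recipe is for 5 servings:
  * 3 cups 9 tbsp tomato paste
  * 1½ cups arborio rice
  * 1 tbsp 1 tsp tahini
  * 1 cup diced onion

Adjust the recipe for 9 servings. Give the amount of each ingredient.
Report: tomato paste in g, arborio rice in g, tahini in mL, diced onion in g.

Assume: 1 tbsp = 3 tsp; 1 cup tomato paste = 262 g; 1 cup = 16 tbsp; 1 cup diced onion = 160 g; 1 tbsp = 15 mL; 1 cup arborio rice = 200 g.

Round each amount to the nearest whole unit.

tomato paste: 1680 g; arborio rice: 540 g; tahini: 36 mL; diced onion: 288 g

Scaling factor: 9/5 = 1.8.
tomato paste: (3 cup + 9 tbsp = 3.5625 cup) × 9/5 × 262 g/cup ≈ 1680 g
arborio rice: 1.5 cup × 9/5 × 200 g/cup = 540 g
tahini: (1 tbsp + 1 tsp = 4/3 tbsp) × 9/5 × 15 mL/tbsp = 36 mL
diced onion: 1 cup × 9/5 × 160 g/cup = 288 g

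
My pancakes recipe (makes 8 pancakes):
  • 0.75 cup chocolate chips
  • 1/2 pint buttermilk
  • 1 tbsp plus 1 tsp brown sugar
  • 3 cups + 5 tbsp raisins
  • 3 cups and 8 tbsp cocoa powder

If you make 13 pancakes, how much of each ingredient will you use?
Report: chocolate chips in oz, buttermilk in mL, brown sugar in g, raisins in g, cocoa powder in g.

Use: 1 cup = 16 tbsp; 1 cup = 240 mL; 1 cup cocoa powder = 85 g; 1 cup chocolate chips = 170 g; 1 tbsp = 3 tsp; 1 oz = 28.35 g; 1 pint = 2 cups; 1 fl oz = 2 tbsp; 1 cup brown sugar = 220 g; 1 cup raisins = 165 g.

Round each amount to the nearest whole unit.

Scaling factor: 13/8 = 1.625.
chocolate chips: 0.75 cup × 13/8 × 170 g/cup ÷ 28.35 g/oz ≈ 7 oz
buttermilk: 0.5 pint × 13/8 × 2 cup/pint × 240 mL/cup = 390 mL
brown sugar: (1 tbsp + 1 tsp = 4/3 tbsp) × 13/8 ÷ 16 tbsp/cup × 220 g/cup ≈ 30 g
raisins: (3 cup + 5 tbsp = 3.3125 cup) × 13/8 × 165 g/cup ≈ 888 g
cocoa powder: (3 cup + 8 tbsp = 3.5 cup) × 13/8 × 85 g/cup ≈ 483 g

chocolate chips: 7 oz; buttermilk: 390 mL; brown sugar: 30 g; raisins: 888 g; cocoa powder: 483 g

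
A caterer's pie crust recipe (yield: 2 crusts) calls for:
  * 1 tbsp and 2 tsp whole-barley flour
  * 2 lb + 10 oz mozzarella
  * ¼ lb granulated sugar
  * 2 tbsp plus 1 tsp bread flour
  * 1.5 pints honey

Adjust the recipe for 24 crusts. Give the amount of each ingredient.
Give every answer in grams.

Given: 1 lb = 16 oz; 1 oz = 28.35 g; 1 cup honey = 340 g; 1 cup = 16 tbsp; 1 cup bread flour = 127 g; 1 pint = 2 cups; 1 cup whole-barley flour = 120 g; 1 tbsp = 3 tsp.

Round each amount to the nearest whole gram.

Scaling factor: 24/2 = 12.
whole-barley flour: (1 tbsp + 2 tsp = 5/3 tbsp) × 12 ÷ 16 tbsp/cup × 120 g/cup = 150 g
mozzarella: (2 lb + 10 oz = 2.625 lb) × 12 × 16 oz/lb × 28.35 g/oz ≈ 14288 g
granulated sugar: 0.25 lb × 12 × 16 oz/lb × 28.35 g/oz ≈ 1361 g
bread flour: (2 tbsp + 1 tsp = 7/3 tbsp) × 12 ÷ 16 tbsp/cup × 127 g/cup ≈ 222 g
honey: 1.5 pint × 12 × 2 cup/pint × 340 g/cup = 12240 g

whole-barley flour: 150 g; mozzarella: 14288 g; granulated sugar: 1361 g; bread flour: 222 g; honey: 12240 g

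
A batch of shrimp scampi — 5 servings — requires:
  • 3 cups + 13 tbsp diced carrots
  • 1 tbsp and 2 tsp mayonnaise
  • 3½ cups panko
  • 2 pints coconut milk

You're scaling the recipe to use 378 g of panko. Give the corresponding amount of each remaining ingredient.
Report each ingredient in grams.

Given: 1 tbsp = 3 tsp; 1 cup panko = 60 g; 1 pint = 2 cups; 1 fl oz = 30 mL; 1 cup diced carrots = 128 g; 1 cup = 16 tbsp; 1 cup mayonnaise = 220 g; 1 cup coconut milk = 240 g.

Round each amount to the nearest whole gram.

diced carrots: 878 g; mayonnaise: 41 g; coconut milk: 1728 g

The original recipe has 210 g of panko, so the scaling factor is 378 ÷ 210 = 9/5 = 1.8.
diced carrots: (3 cup + 13 tbsp = 3.8125 cup) × 9/5 × 128 g/cup ≈ 878 g
mayonnaise: (1 tbsp + 2 tsp = 5/3 tbsp) × 9/5 ÷ 16 tbsp/cup × 220 g/cup ≈ 41 g
coconut milk: 2 pint × 9/5 × 2 cup/pint × 240 g/cup = 1728 g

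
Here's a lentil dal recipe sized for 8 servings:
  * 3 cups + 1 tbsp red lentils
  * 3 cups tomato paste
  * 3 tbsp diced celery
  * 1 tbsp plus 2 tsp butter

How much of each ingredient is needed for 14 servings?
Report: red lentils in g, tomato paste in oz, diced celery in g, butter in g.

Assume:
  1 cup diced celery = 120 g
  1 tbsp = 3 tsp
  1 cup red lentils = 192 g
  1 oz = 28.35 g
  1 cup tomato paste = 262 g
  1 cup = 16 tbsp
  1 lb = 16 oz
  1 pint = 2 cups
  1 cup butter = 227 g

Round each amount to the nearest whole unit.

red lentils: 1029 g; tomato paste: 49 oz; diced celery: 39 g; butter: 41 g

Scaling factor: 14/8 = 7/4 = 1.75.
red lentils: (3 cup + 1 tbsp = 3.0625 cup) × 7/4 × 192 g/cup = 1029 g
tomato paste: 3 cup × 7/4 × 262 g/cup ÷ 28.35 g/oz ≈ 49 oz
diced celery: 3 tbsp × 7/4 ÷ 16 tbsp/cup × 120 g/cup ≈ 39 g
butter: (1 tbsp + 2 tsp = 5/3 tbsp) × 7/4 ÷ 16 tbsp/cup × 227 g/cup ≈ 41 g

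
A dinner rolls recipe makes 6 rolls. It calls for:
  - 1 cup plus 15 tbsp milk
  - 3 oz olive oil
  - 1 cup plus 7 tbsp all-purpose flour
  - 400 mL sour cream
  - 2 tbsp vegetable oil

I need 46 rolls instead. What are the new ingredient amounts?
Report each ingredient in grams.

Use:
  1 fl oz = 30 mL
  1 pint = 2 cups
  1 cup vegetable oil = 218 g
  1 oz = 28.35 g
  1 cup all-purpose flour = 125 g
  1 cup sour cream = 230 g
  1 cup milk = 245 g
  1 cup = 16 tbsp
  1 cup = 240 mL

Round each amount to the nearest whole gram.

Scaling factor: 46/6 = 23/3.
milk: (1 cup + 15 tbsp = 1.9375 cup) × 23/3 × 245 g/cup ≈ 3639 g
olive oil: 3 oz × 23/3 × 28.35 g/oz ≈ 652 g
all-purpose flour: (1 cup + 7 tbsp = 1.4375 cup) × 23/3 × 125 g/cup ≈ 1378 g
sour cream: 400 mL × 23/3 ÷ 240 mL/cup × 230 g/cup ≈ 2939 g
vegetable oil: 2 tbsp × 23/3 ÷ 16 tbsp/cup × 218 g/cup ≈ 209 g

milk: 3639 g; olive oil: 652 g; all-purpose flour: 1378 g; sour cream: 2939 g; vegetable oil: 209 g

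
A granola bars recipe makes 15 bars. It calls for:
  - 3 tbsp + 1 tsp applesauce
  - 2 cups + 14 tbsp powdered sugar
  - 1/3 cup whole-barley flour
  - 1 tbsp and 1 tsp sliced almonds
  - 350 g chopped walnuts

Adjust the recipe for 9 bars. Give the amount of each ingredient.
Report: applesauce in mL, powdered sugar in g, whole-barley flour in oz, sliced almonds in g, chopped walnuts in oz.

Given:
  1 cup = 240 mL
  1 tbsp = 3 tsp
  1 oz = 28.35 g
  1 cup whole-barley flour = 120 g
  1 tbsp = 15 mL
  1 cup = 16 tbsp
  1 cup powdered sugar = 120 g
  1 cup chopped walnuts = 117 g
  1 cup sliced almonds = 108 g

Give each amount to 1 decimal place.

Scaling factor: 9/15 = 3/5 = 0.6.
applesauce: (3 tbsp + 1 tsp = 10/3 tbsp) × 3/5 × 15 mL/tbsp = 30.0 mL
powdered sugar: (2 cup + 14 tbsp = 2.875 cup) × 3/5 × 120 g/cup = 207.0 g
whole-barley flour: 1/3 cup × 3/5 × 120 g/cup ÷ 28.35 g/oz ≈ 0.8 oz
sliced almonds: (1 tbsp + 1 tsp = 4/3 tbsp) × 3/5 ÷ 16 tbsp/cup × 108 g/cup = 5.4 g
chopped walnuts: 350 g × 3/5 ÷ 28.35 g/oz ≈ 7.4 oz

applesauce: 30.0 mL; powdered sugar: 207.0 g; whole-barley flour: 0.8 oz; sliced almonds: 5.4 g; chopped walnuts: 7.4 oz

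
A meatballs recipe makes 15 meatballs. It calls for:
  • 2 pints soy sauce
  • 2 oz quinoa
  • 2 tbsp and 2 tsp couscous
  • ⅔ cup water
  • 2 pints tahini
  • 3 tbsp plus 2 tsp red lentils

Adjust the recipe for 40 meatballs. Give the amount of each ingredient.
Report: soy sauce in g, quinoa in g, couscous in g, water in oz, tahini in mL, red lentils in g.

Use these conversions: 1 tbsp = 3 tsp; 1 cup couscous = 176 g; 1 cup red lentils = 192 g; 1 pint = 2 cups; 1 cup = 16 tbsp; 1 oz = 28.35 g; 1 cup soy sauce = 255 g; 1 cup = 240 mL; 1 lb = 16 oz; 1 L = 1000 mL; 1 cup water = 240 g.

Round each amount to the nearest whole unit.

Scaling factor: 40/15 = 8/3.
soy sauce: 2 pint × 8/3 × 2 cup/pint × 255 g/cup = 2720 g
quinoa: 2 oz × 8/3 × 28.35 g/oz ≈ 151 g
couscous: (2 tbsp + 2 tsp = 8/3 tbsp) × 8/3 ÷ 16 tbsp/cup × 176 g/cup ≈ 78 g
water: 2/3 cup × 8/3 × 240 g/cup ÷ 28.35 g/oz ≈ 15 oz
tahini: 2 pint × 8/3 × 2 cup/pint × 240 mL/cup = 2560 mL
red lentils: (3 tbsp + 2 tsp = 11/3 tbsp) × 8/3 ÷ 16 tbsp/cup × 192 g/cup ≈ 117 g

soy sauce: 2720 g; quinoa: 151 g; couscous: 78 g; water: 15 oz; tahini: 2560 mL; red lentils: 117 g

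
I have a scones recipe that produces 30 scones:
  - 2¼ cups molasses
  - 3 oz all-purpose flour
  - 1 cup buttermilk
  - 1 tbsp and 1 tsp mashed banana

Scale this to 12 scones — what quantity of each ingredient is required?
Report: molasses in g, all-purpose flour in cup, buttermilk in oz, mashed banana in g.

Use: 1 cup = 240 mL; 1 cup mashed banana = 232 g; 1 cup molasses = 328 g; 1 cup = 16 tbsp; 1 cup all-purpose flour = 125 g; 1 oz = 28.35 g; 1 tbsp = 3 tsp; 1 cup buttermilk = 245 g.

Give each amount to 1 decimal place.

Scaling factor: 12/30 = 2/5 = 0.4.
molasses: 2.25 cup × 2/5 × 328 g/cup = 295.2 g
all-purpose flour: 3 oz × 2/5 × 28.35 g/oz ÷ 125 g/cup ≈ 0.3 cup
buttermilk: 1 cup × 2/5 × 245 g/cup ÷ 28.35 g/oz ≈ 3.5 oz
mashed banana: (1 tbsp + 1 tsp = 4/3 tbsp) × 2/5 ÷ 16 tbsp/cup × 232 g/cup ≈ 7.7 g

molasses: 295.2 g; all-purpose flour: 0.3 cup; buttermilk: 3.5 oz; mashed banana: 7.7 g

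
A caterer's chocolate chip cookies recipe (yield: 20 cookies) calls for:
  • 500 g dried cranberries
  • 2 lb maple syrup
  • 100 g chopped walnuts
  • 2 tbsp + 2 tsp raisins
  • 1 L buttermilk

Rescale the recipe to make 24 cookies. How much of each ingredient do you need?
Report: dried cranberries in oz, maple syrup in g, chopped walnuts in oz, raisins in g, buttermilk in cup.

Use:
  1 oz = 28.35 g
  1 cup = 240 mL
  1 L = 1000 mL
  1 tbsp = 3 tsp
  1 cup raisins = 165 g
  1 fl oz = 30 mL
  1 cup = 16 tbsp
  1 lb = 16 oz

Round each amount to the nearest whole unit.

Scaling factor: 24/20 = 6/5 = 1.2.
dried cranberries: 500 g × 6/5 ÷ 28.35 g/oz ≈ 21 oz
maple syrup: 2 lb × 6/5 × 16 oz/lb × 28.35 g/oz ≈ 1089 g
chopped walnuts: 100 g × 6/5 ÷ 28.35 g/oz ≈ 4 oz
raisins: (2 tbsp + 2 tsp = 8/3 tbsp) × 6/5 ÷ 16 tbsp/cup × 165 g/cup = 33 g
buttermilk: 1 L × 6/5 × 1000 mL/L ÷ 240 mL/cup = 5 cup

dried cranberries: 21 oz; maple syrup: 1089 g; chopped walnuts: 4 oz; raisins: 33 g; buttermilk: 5 cup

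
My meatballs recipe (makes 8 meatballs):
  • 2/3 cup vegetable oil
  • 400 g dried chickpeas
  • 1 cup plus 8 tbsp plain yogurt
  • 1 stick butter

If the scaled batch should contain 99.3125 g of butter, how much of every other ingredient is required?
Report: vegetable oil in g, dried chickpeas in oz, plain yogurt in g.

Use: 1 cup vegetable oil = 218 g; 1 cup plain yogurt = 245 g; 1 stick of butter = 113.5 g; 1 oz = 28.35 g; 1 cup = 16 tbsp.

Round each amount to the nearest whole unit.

vegetable oil: 127 g; dried chickpeas: 12 oz; plain yogurt: 322 g

The original recipe has 113.5 g of butter, so the scaling factor is 99.3125 ÷ 113.5 = 7/8 = 0.875.
vegetable oil: 2/3 cup × 7/8 × 218 g/cup ≈ 127 g
dried chickpeas: 400 g × 7/8 ÷ 28.35 g/oz ≈ 12 oz
plain yogurt: (1 cup + 8 tbsp = 1.5 cup) × 7/8 × 245 g/cup ≈ 322 g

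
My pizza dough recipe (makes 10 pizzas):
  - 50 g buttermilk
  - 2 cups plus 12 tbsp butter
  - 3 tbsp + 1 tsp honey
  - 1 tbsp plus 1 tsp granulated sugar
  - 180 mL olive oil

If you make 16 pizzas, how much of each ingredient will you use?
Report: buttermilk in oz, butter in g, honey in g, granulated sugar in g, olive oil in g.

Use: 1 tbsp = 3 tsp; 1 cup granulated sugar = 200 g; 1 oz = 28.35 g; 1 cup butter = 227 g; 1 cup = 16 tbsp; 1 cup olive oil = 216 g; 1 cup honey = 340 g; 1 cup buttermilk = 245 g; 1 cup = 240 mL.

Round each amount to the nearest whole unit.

buttermilk: 3 oz; butter: 999 g; honey: 113 g; granulated sugar: 27 g; olive oil: 259 g

Scaling factor: 16/10 = 8/5 = 1.6.
buttermilk: 50 g × 8/5 ÷ 28.35 g/oz ≈ 3 oz
butter: (2 cup + 12 tbsp = 2.75 cup) × 8/5 × 227 g/cup ≈ 999 g
honey: (3 tbsp + 1 tsp = 10/3 tbsp) × 8/5 ÷ 16 tbsp/cup × 340 g/cup ≈ 113 g
granulated sugar: (1 tbsp + 1 tsp = 4/3 tbsp) × 8/5 ÷ 16 tbsp/cup × 200 g/cup ≈ 27 g
olive oil: 180 mL × 8/5 ÷ 240 mL/cup × 216 g/cup ≈ 259 g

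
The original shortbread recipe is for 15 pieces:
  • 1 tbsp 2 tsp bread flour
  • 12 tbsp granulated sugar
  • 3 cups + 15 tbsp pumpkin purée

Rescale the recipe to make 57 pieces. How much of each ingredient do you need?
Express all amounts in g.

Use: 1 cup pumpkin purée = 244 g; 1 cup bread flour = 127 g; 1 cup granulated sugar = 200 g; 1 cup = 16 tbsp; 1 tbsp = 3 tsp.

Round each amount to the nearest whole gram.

bread flour: 50 g; granulated sugar: 570 g; pumpkin purée: 3651 g

Scaling factor: 57/15 = 19/5 = 3.8.
bread flour: (1 tbsp + 2 tsp = 5/3 tbsp) × 19/5 ÷ 16 tbsp/cup × 127 g/cup ≈ 50 g
granulated sugar: 12 tbsp × 19/5 ÷ 16 tbsp/cup × 200 g/cup = 570 g
pumpkin purée: (3 cup + 15 tbsp = 3.9375 cup) × 19/5 × 244 g/cup ≈ 3651 g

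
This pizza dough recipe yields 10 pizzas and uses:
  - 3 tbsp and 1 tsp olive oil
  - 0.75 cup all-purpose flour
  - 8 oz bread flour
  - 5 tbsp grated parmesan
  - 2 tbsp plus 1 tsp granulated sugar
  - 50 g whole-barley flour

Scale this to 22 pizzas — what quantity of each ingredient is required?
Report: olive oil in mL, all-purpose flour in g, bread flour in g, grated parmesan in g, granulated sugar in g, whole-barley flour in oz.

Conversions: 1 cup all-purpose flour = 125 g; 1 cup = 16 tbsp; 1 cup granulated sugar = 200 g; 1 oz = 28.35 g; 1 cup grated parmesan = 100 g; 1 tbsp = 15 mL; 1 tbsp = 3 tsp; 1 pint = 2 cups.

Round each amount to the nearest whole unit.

Scaling factor: 22/10 = 11/5 = 2.2.
olive oil: (3 tbsp + 1 tsp = 10/3 tbsp) × 11/5 × 15 mL/tbsp = 110 mL
all-purpose flour: 0.75 cup × 11/5 × 125 g/cup ≈ 206 g
bread flour: 8 oz × 11/5 × 28.35 g/oz ≈ 499 g
grated parmesan: 5 tbsp × 11/5 ÷ 16 tbsp/cup × 100 g/cup ≈ 69 g
granulated sugar: (2 tbsp + 1 tsp = 7/3 tbsp) × 11/5 ÷ 16 tbsp/cup × 200 g/cup ≈ 64 g
whole-barley flour: 50 g × 11/5 ÷ 28.35 g/oz ≈ 4 oz

olive oil: 110 mL; all-purpose flour: 206 g; bread flour: 499 g; grated parmesan: 69 g; granulated sugar: 64 g; whole-barley flour: 4 oz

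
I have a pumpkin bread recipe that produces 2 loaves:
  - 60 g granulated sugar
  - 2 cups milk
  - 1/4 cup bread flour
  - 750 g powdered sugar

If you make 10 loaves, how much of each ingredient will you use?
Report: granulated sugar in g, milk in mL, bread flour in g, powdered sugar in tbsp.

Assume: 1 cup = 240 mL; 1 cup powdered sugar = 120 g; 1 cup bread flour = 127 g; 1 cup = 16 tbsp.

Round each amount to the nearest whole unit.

Scaling factor: 10/2 = 5.
granulated sugar: 60 g × 5 = 300 g
milk: 2 cup × 5 × 240 mL/cup = 2400 mL
bread flour: 0.25 cup × 5 × 127 g/cup ≈ 159 g
powdered sugar: 750 g × 5 ÷ 120 g/cup × 16 tbsp/cup = 500 tbsp

granulated sugar: 300 g; milk: 2400 mL; bread flour: 159 g; powdered sugar: 500 tbsp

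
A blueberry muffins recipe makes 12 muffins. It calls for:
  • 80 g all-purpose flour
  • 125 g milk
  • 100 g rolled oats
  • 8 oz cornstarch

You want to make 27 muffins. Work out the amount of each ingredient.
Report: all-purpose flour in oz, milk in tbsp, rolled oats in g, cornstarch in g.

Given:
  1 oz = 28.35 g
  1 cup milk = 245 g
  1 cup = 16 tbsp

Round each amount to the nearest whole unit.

Scaling factor: 27/12 = 9/4 = 2.25.
all-purpose flour: 80 g × 9/4 ÷ 28.35 g/oz ≈ 6 oz
milk: 125 g × 9/4 ÷ 245 g/cup × 16 tbsp/cup ≈ 18 tbsp
rolled oats: 100 g × 9/4 = 225 g
cornstarch: 8 oz × 9/4 × 28.35 g/oz ≈ 510 g

all-purpose flour: 6 oz; milk: 18 tbsp; rolled oats: 225 g; cornstarch: 510 g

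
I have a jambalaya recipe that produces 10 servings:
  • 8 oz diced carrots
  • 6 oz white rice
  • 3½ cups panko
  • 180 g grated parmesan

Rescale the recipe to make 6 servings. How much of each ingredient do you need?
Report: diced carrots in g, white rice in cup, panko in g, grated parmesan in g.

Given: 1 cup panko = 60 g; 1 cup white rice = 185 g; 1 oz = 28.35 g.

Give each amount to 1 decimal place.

Scaling factor: 6/10 = 3/5 = 0.6.
diced carrots: 8 oz × 3/5 × 28.35 g/oz ≈ 136.1 g
white rice: 6 oz × 3/5 × 28.35 g/oz ÷ 185 g/cup ≈ 0.6 cup
panko: 3.5 cup × 3/5 × 60 g/cup = 126.0 g
grated parmesan: 180 g × 3/5 = 108.0 g

diced carrots: 136.1 g; white rice: 0.6 cup; panko: 126.0 g; grated parmesan: 108.0 g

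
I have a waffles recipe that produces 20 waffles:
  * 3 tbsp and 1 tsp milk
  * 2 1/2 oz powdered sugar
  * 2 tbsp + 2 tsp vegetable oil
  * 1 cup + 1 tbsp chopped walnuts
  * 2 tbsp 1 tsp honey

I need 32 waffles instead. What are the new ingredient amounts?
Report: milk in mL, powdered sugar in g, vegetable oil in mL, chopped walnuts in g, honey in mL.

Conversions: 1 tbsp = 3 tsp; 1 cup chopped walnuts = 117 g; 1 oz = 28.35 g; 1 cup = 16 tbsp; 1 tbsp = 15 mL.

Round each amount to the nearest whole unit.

milk: 80 mL; powdered sugar: 113 g; vegetable oil: 64 mL; chopped walnuts: 199 g; honey: 56 mL

Scaling factor: 32/20 = 8/5 = 1.6.
milk: (3 tbsp + 1 tsp = 10/3 tbsp) × 8/5 × 15 mL/tbsp = 80 mL
powdered sugar: 2.5 oz × 8/5 × 28.35 g/oz ≈ 113 g
vegetable oil: (2 tbsp + 2 tsp = 8/3 tbsp) × 8/5 × 15 mL/tbsp = 64 mL
chopped walnuts: (1 cup + 1 tbsp = 1.0625 cup) × 8/5 × 117 g/cup ≈ 199 g
honey: (2 tbsp + 1 tsp = 7/3 tbsp) × 8/5 × 15 mL/tbsp = 56 mL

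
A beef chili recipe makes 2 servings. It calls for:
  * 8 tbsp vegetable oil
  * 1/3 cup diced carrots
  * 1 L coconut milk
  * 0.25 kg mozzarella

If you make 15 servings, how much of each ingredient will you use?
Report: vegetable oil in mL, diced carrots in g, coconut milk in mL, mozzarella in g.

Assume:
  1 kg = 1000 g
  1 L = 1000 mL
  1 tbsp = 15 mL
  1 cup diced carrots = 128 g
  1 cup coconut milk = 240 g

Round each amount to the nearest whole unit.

vegetable oil: 900 mL; diced carrots: 320 g; coconut milk: 7500 mL; mozzarella: 1875 g

Scaling factor: 15/2 = 7.5.
vegetable oil: 8 tbsp × 15/2 × 15 mL/tbsp = 900 mL
diced carrots: 1/3 cup × 15/2 × 128 g/cup = 320 g
coconut milk: 1 L × 15/2 × 1000 mL/L = 7500 mL
mozzarella: 0.25 kg × 15/2 × 1000 g/kg = 1875 g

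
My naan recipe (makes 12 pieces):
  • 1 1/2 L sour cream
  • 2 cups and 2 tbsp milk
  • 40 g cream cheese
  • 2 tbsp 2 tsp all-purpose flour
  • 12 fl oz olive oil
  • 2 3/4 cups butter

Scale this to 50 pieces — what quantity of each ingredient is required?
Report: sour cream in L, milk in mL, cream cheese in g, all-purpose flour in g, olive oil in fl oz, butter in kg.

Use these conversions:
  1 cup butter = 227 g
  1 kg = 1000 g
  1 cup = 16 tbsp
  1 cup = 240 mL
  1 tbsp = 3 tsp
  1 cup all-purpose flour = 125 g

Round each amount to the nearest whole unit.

sour cream: 6 L; milk: 2125 mL; cream cheese: 167 g; all-purpose flour: 87 g; olive oil: 50 fl oz; butter: 3 kg

Scaling factor: 50/12 = 25/6.
sour cream: 1.5 L × 25/6 ≈ 6 L
milk: (2 cup + 2 tbsp = 2.125 cup) × 25/6 × 240 mL/cup = 2125 mL
cream cheese: 40 g × 25/6 ≈ 167 g
all-purpose flour: (2 tbsp + 2 tsp = 8/3 tbsp) × 25/6 ÷ 16 tbsp/cup × 125 g/cup ≈ 87 g
olive oil: 12 fl oz × 25/6 = 50 fl oz
butter: 2.75 cup × 25/6 × 227 g/cup ÷ 1000 g/kg ≈ 3 kg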